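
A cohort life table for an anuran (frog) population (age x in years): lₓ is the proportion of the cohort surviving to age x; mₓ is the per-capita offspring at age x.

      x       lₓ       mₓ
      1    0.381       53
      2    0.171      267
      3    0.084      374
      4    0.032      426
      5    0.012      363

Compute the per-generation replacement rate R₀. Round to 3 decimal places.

115.254

R₀ = Σ lₓ mₓ:
  age 1: 0.381 × 53 = 20.1930
  age 2: 0.171 × 267 = 45.6570
  age 3: 0.084 × 374 = 31.4160
  age 4: 0.032 × 426 = 13.6320
  age 5: 0.012 × 363 = 4.3560
R₀ = 20.1930 + 45.6570 + 31.4160 + 13.6320 + 4.3560 = 115.2540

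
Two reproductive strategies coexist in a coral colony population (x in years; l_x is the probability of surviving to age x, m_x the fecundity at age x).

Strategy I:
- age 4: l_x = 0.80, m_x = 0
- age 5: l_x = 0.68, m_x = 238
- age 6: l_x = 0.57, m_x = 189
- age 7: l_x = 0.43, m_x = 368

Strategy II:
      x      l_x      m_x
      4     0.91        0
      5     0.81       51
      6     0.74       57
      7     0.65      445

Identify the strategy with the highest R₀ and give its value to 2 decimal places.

Strategy I: R₀ = 0.80×0 + 0.68×238 + 0.57×189 + 0.43×368 = 427.8100
Strategy II: R₀ = 0.91×0 + 0.81×51 + 0.74×57 + 0.65×445 = 372.7400
Highest R₀: strategy I with 427.8100.

427.81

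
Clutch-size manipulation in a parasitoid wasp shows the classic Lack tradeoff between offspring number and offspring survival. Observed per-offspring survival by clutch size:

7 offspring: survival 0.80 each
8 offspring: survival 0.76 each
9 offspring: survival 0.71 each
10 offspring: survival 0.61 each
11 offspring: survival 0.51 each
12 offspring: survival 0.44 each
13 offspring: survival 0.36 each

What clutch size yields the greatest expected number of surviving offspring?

Expected surviving offspring = c × s(c):
  c=7: 7 × 0.80 = 5.600
  c=8: 8 × 0.76 = 6.080
  c=9: 9 × 0.71 = 6.390
  c=10: 10 × 0.61 = 6.100
  c=11: 11 × 0.51 = 5.610
  c=12: 12 × 0.44 = 5.280
  c=13: 13 × 0.36 = 4.680
Maximum at c = 9 (6.390 surviving offspring).

9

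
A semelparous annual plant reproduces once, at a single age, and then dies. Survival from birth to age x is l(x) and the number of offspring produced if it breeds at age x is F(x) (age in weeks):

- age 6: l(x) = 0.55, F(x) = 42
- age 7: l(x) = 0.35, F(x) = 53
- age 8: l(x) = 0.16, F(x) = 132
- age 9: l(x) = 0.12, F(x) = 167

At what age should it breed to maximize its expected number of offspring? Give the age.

Expected offspring if breeding at age x = l(x) × F(x):
  age 6: 0.55 × 42 = 23.100
  age 7: 0.35 × 53 = 18.550
  age 8: 0.16 × 132 = 21.120
  age 9: 0.12 × 167 = 20.040
Maximum at age 6 (23.100).

6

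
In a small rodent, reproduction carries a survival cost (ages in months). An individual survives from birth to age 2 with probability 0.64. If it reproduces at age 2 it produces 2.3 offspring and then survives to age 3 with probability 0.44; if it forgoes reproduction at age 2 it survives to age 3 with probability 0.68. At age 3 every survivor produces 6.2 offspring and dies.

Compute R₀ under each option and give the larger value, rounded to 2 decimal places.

breed at age 2: R₀ = 0.64 × (2.3 + 0.44 × 6.2) = 0.64 × 5.0280 = 3.2179
delay to age 3: R₀ = 0.64 × (0.68 × 6.2) = 0.64 × 4.2160 = 2.6982
Higher: breed at age 2 (3.2179).

3.22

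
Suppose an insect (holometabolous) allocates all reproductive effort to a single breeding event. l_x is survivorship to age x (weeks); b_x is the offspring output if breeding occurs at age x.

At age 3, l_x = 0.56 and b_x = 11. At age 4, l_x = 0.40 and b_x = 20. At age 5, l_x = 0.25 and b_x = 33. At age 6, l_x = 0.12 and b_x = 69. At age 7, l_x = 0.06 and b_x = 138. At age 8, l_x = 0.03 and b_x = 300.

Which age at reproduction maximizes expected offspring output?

Expected offspring if breeding at age x = l_x × b_x:
  age 3: 0.56 × 11 = 6.160
  age 4: 0.40 × 20 = 8.000
  age 5: 0.25 × 33 = 8.250
  age 6: 0.12 × 69 = 8.280
  age 7: 0.06 × 138 = 8.280
  age 8: 0.03 × 300 = 9.000
Maximum at age 8 (9.000).

8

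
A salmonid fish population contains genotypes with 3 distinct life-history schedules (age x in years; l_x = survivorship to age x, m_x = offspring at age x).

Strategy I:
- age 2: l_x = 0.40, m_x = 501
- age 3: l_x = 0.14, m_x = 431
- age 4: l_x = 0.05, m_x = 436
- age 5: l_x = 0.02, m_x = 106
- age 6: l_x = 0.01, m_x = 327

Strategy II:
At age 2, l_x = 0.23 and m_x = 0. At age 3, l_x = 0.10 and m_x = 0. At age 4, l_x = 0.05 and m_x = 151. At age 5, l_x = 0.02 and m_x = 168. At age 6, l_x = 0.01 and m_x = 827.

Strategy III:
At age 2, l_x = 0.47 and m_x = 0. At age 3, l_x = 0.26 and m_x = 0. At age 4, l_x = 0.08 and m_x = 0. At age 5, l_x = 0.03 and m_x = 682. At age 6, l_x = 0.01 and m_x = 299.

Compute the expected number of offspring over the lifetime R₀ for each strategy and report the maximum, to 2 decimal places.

287.93

Strategy I: R₀ = 0.40×501 + 0.14×431 + 0.05×436 + 0.02×106 + 0.01×327 = 287.9300
Strategy II: R₀ = 0.23×0 + 0.10×0 + 0.05×151 + 0.02×168 + 0.01×827 = 19.1800
Strategy III: R₀ = 0.47×0 + 0.26×0 + 0.08×0 + 0.03×682 + 0.01×299 = 23.4500
Highest R₀: strategy I with 287.9300.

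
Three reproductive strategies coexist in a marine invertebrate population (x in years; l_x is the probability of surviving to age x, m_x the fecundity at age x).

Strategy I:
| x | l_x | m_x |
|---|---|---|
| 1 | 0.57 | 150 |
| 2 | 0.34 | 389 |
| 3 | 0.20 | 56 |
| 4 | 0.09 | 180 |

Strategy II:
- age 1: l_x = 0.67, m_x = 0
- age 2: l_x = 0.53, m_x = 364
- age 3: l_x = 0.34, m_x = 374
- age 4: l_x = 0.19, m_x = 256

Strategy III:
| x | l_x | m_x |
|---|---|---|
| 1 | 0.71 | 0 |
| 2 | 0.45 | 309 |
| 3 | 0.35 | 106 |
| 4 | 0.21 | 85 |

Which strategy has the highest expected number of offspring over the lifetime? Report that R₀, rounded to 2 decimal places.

Strategy I: R₀ = 0.57×150 + 0.34×389 + 0.20×56 + 0.09×180 = 245.1600
Strategy II: R₀ = 0.67×0 + 0.53×364 + 0.34×374 + 0.19×256 = 368.7200
Strategy III: R₀ = 0.71×0 + 0.45×309 + 0.35×106 + 0.21×85 = 194.0000
Highest R₀: strategy II with 368.7200.

368.72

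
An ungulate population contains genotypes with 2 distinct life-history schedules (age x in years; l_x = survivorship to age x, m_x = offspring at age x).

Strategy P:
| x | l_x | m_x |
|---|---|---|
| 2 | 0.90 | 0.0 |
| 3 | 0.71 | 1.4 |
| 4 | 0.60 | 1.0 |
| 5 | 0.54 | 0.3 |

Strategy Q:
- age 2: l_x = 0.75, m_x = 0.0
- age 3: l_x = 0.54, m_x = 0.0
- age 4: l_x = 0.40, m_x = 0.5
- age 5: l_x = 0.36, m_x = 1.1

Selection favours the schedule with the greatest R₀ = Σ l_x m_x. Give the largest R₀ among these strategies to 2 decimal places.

1.76

Strategy P: R₀ = 0.90×0.0 + 0.71×1.4 + 0.60×1.0 + 0.54×0.3 = 1.7560
Strategy Q: R₀ = 0.75×0.0 + 0.54×0.0 + 0.40×0.5 + 0.36×1.1 = 0.5960
Highest R₀: strategy P with 1.7560.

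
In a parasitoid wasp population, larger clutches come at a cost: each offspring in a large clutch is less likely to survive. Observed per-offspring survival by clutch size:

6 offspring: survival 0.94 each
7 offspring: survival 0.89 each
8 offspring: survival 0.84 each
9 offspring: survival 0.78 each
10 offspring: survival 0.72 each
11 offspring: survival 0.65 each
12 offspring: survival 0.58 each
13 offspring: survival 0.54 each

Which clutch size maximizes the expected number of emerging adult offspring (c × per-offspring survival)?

10

Expected emerging adult offspring = c × s(c):
  c=6: 6 × 0.94 = 5.640
  c=7: 7 × 0.89 = 6.230
  c=8: 8 × 0.84 = 6.720
  c=9: 9 × 0.78 = 7.020
  c=10: 10 × 0.72 = 7.200
  c=11: 11 × 0.65 = 7.150
  c=12: 12 × 0.58 = 6.960
  c=13: 13 × 0.54 = 7.020
Maximum at c = 10 (7.200 emerging adult offspring).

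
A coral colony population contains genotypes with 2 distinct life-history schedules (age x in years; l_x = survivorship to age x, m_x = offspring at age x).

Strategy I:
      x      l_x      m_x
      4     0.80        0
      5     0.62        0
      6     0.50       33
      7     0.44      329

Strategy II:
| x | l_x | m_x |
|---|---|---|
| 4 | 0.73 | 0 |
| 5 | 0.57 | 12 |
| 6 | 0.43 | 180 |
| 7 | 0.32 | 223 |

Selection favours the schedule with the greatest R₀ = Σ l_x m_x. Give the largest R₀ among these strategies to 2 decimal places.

161.26

Strategy I: R₀ = 0.80×0 + 0.62×0 + 0.50×33 + 0.44×329 = 161.2600
Strategy II: R₀ = 0.73×0 + 0.57×12 + 0.43×180 + 0.32×223 = 155.6000
Highest R₀: strategy I with 161.2600.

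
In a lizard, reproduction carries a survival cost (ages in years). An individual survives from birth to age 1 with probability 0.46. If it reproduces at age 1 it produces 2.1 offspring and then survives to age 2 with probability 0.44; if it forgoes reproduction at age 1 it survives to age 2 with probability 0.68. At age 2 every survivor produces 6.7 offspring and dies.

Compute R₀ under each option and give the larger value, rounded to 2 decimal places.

2.32

breed at age 1: R₀ = 0.46 × (2.1 + 0.44 × 6.7) = 0.46 × 5.0480 = 2.3221
delay to age 2: R₀ = 0.46 × (0.68 × 6.7) = 0.46 × 4.5560 = 2.0958
Higher: breed at age 1 (2.3221).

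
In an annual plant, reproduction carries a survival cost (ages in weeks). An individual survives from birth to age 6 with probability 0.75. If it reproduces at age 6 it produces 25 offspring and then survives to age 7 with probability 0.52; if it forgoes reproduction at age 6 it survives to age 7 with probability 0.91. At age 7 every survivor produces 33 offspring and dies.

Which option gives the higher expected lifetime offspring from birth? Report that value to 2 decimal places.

breed at age 6: R₀ = 0.75 × (25 + 0.52 × 33) = 0.75 × 42.1600 = 31.6200
delay to age 7: R₀ = 0.75 × (0.91 × 33) = 0.75 × 30.0300 = 22.5225
Higher: breed at age 6 (31.6200).

31.62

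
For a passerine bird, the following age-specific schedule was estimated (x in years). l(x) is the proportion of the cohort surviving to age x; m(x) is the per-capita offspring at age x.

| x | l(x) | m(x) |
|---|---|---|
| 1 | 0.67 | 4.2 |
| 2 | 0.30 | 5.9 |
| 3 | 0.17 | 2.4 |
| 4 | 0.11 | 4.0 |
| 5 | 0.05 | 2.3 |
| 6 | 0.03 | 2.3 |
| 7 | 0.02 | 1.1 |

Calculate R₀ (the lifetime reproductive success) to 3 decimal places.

R₀ = Σ l(x) m(x):
  age 1: 0.67 × 4.2 = 2.8140
  age 2: 0.30 × 5.9 = 1.7700
  age 3: 0.17 × 2.4 = 0.4080
  age 4: 0.11 × 4.0 = 0.4400
  age 5: 0.05 × 2.3 = 0.1150
  age 6: 0.03 × 2.3 = 0.0690
  age 7: 0.02 × 1.1 = 0.0220
R₀ = 2.8140 + 1.7700 + 0.4080 + 0.4400 + 0.1150 + 0.0690 + 0.0220 = 5.6380

5.638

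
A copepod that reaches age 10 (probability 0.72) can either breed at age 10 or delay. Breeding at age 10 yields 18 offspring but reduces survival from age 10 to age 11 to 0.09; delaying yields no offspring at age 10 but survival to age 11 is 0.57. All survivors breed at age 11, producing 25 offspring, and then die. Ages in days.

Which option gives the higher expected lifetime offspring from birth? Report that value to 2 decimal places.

14.58

breed at age 10: R₀ = 0.72 × (18 + 0.09 × 25) = 0.72 × 20.2500 = 14.5800
delay to age 11: R₀ = 0.72 × (0.57 × 25) = 0.72 × 14.2500 = 10.2600
Higher: breed at age 10 (14.5800).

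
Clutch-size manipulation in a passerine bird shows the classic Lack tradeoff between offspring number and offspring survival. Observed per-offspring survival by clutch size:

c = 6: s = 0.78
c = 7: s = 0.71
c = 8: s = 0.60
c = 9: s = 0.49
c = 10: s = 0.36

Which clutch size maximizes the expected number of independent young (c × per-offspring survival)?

Expected independent young = c × s(c):
  c=6: 6 × 0.78 = 4.680
  c=7: 7 × 0.71 = 4.970
  c=8: 8 × 0.60 = 4.800
  c=9: 9 × 0.49 = 4.410
  c=10: 10 × 0.36 = 3.600
Maximum at c = 7 (4.970 independent young).

7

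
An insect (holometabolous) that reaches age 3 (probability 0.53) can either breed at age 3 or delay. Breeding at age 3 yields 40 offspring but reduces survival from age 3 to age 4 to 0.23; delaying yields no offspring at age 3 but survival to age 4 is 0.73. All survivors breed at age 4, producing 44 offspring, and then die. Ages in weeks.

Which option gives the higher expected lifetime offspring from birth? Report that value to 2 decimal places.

26.56

breed at age 3: R₀ = 0.53 × (40 + 0.23 × 44) = 0.53 × 50.1200 = 26.5636
delay to age 4: R₀ = 0.53 × (0.73 × 44) = 0.53 × 32.1200 = 17.0236
Higher: breed at age 3 (26.5636).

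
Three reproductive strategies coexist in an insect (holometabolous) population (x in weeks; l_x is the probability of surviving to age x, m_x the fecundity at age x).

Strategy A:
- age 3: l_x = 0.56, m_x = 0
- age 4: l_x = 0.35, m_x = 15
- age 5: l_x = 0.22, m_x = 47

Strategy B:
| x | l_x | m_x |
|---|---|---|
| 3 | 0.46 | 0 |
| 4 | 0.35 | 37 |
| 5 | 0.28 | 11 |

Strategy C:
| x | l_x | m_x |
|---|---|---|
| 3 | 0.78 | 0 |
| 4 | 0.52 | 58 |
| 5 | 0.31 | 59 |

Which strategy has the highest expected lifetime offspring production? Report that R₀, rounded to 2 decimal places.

48.45

Strategy A: R₀ = 0.56×0 + 0.35×15 + 0.22×47 = 15.5900
Strategy B: R₀ = 0.46×0 + 0.35×37 + 0.28×11 = 16.0300
Strategy C: R₀ = 0.78×0 + 0.52×58 + 0.31×59 = 48.4500
Highest R₀: strategy C with 48.4500.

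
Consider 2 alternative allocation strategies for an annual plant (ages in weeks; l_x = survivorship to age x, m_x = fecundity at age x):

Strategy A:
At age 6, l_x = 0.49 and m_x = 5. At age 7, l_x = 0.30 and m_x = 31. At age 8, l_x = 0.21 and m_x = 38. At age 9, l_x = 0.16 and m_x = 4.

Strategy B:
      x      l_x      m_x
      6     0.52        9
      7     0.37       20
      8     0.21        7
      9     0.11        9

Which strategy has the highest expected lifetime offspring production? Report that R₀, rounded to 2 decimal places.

20.37

Strategy A: R₀ = 0.49×5 + 0.30×31 + 0.21×38 + 0.16×4 = 20.3700
Strategy B: R₀ = 0.52×9 + 0.37×20 + 0.21×7 + 0.11×9 = 14.5400
Highest R₀: strategy A with 20.3700.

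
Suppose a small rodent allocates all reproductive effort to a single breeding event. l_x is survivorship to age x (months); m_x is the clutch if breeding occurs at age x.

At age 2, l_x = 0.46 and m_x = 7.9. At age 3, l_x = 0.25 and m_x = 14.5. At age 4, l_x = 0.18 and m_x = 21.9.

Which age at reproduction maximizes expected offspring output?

4

Expected offspring if breeding at age x = l_x × m_x:
  age 2: 0.46 × 7.9 = 3.634
  age 3: 0.25 × 14.5 = 3.625
  age 4: 0.18 × 21.9 = 3.942
Maximum at age 4 (3.942).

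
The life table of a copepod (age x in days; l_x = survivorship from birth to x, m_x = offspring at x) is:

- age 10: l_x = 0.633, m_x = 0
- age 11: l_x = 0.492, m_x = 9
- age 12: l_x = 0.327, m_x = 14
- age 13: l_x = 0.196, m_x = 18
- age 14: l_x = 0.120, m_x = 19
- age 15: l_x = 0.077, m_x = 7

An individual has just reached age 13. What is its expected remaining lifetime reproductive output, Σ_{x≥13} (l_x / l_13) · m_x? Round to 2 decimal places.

l_13 = 0.196. Conditional survival from age 13 to x is l_x / l_13.
  x=13: (0.196/0.196) × 18 = 18.0000
  x=14: (0.120/0.196) × 19 = 11.6327
  x=15: (0.077/0.196) × 7 = 2.7500
Sum = 18.0000 + 11.6327 + 2.7500 = 32.3827

32.38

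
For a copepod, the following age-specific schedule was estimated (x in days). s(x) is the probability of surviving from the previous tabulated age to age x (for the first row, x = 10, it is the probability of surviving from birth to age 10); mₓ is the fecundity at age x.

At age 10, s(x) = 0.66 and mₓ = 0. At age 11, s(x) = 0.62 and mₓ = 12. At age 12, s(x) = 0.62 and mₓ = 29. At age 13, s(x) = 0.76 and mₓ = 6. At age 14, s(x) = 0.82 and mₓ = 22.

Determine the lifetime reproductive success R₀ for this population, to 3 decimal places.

Survivorship from birth: l_x = s_10·s_11·…·s_x.
  l_10 = 0.66000
  l_11 = 0.40920
  l_12 = 0.25370
  l_13 = 0.19282
  l_14 = 0.15811
R₀ = Σ l_x mₓ:
  age 10: 0.66000 × 0 = 0.0000
  age 11: 0.40920 × 12 = 4.9104
  age 12: 0.25370 × 29 = 7.3573
  age 13: 0.19282 × 6 = 1.1569
  age 14: 0.15811 × 22 = 3.4784
R₀ = 0.0000 + 4.9104 + 7.3573 + 1.1569 + 3.4784 = 16.9030

16.903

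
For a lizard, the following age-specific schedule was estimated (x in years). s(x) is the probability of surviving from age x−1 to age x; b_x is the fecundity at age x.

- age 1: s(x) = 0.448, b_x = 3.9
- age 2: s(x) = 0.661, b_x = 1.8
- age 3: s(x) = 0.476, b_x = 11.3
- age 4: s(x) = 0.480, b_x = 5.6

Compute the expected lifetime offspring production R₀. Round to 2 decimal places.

Survivorship from birth: l_x = s_1·s_2·…·s_x.
  l_1 = 0.44800
  l_2 = 0.29613
  l_3 = 0.14096
  l_4 = 0.06766
R₀ = Σ l_x b_x:
  age 1: 0.44800 × 3.9 = 1.7472
  age 2: 0.29613 × 1.8 = 0.5330
  age 3: 0.14096 × 11.3 = 1.5928
  age 4: 0.06766 × 5.6 = 0.3789
R₀ = 1.7472 + 0.5330 + 1.5928 + 0.3789 = 4.2520

4.25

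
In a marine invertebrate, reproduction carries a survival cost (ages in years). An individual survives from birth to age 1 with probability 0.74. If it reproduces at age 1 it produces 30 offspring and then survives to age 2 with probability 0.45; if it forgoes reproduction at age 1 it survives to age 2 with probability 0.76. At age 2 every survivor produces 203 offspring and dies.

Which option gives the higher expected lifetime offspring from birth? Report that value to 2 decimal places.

114.17

breed at age 1: R₀ = 0.74 × (30 + 0.45 × 203) = 0.74 × 121.3500 = 89.7990
delay to age 2: R₀ = 0.74 × (0.76 × 203) = 0.74 × 154.2800 = 114.1672
Higher: delay to age 2 (114.1672).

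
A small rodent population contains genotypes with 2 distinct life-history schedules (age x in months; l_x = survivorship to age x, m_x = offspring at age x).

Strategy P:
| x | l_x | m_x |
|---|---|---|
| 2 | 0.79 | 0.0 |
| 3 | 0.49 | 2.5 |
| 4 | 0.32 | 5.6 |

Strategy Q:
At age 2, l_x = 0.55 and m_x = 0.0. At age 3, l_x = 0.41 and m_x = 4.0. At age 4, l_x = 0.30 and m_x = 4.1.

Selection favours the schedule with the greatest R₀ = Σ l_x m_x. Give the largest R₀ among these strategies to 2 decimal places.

3.02

Strategy P: R₀ = 0.79×0.0 + 0.49×2.5 + 0.32×5.6 = 3.0170
Strategy Q: R₀ = 0.55×0.0 + 0.41×4.0 + 0.30×4.1 = 2.8700
Highest R₀: strategy P with 3.0170.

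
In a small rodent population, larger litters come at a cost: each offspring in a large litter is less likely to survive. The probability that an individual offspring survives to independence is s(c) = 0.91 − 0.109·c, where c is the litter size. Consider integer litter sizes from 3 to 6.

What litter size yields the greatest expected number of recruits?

4

Expected recruits = c × s(c):
  c=3: 3 × 0.583 = 1.749
  c=4: 4 × 0.474 = 1.896
  c=5: 5 × 0.365 = 1.825
  c=6: 6 × 0.256 = 1.536
Maximum at c = 4 (1.896 recruits).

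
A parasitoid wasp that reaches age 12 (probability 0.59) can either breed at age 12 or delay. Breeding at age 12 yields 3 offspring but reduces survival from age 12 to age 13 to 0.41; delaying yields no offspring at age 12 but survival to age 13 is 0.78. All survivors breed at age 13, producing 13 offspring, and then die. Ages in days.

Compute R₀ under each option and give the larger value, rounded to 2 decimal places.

breed at age 12: R₀ = 0.59 × (3 + 0.41 × 13) = 0.59 × 8.3300 = 4.9147
delay to age 13: R₀ = 0.59 × (0.78 × 13) = 0.59 × 10.1400 = 5.9826
Higher: delay to age 13 (5.9826).

5.98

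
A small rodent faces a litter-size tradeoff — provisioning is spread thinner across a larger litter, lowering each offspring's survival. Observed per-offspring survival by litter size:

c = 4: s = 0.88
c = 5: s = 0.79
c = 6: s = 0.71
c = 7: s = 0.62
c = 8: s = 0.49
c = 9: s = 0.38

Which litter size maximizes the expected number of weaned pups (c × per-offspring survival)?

7

Expected weaned pups = c × s(c):
  c=4: 4 × 0.88 = 3.520
  c=5: 5 × 0.79 = 3.950
  c=6: 6 × 0.71 = 4.260
  c=7: 7 × 0.62 = 4.340
  c=8: 8 × 0.49 = 3.920
  c=9: 9 × 0.38 = 3.420
Maximum at c = 7 (4.340 weaned pups).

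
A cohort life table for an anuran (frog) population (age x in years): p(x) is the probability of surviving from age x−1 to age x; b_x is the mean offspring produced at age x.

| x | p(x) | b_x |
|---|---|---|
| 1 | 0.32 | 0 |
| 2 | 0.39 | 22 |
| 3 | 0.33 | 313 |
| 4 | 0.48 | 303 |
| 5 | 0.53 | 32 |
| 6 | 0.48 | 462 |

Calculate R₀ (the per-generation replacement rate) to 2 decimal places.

Survivorship from birth: l_x = p_1·p_2·…·p_x.
  l_1 = 0.32000
  l_2 = 0.12480
  l_3 = 0.04118
  l_4 = 0.01977
  l_5 = 0.01048
  l_6 = 0.00503
R₀ = Σ l_x b_x:
  age 1: 0.32000 × 0 = 0.0000
  age 2: 0.12480 × 22 = 2.7456
  age 3: 0.04118 × 313 = 12.8893
  age 4: 0.01977 × 303 = 5.9903
  age 5: 0.01048 × 32 = 0.3354
  age 6: 0.00503 × 462 = 2.3239
R₀ = 0.0000 + 2.7456 + 12.8893 + 5.9903 + 0.3354 + 2.3239 = 24.2845

24.28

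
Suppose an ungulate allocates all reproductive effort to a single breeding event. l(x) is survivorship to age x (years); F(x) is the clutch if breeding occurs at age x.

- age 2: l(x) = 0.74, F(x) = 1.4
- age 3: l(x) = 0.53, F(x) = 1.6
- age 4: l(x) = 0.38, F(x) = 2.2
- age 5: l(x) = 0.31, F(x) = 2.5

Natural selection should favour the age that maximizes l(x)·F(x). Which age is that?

2

Expected offspring if breeding at age x = l(x) × F(x):
  age 2: 0.74 × 1.4 = 1.036
  age 3: 0.53 × 1.6 = 0.848
  age 4: 0.38 × 2.2 = 0.836
  age 5: 0.31 × 2.5 = 0.775
Maximum at age 2 (1.036).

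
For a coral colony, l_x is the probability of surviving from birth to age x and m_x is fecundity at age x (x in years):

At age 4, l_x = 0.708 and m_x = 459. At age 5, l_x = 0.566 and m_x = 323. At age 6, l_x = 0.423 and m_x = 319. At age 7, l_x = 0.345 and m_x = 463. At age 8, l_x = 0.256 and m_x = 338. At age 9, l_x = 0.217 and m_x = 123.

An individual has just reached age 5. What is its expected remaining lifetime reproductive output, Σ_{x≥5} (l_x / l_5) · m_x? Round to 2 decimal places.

1043.66

l_5 = 0.566. Conditional survival from age 5 to x is l_x / l_5.
  x=5: (0.566/0.566) × 323 = 323.0000
  x=6: (0.423/0.566) × 319 = 238.4046
  x=7: (0.345/0.566) × 463 = 282.2173
  x=8: (0.256/0.566) × 338 = 152.8763
  x=9: (0.217/0.566) × 123 = 47.1572
Sum = 323.0000 + 238.4046 + 282.2173 + 152.8763 + 47.1572 = 1043.6555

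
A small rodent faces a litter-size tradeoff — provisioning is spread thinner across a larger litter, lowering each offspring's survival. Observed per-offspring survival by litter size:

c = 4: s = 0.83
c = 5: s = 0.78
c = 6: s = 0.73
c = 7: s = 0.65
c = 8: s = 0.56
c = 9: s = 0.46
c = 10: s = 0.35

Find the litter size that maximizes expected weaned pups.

7

Expected weaned pups = c × s(c):
  c=4: 4 × 0.83 = 3.320
  c=5: 5 × 0.78 = 3.900
  c=6: 6 × 0.73 = 4.380
  c=7: 7 × 0.65 = 4.550
  c=8: 8 × 0.56 = 4.480
  c=9: 9 × 0.46 = 4.140
  c=10: 10 × 0.35 = 3.500
Maximum at c = 7 (4.550 weaned pups).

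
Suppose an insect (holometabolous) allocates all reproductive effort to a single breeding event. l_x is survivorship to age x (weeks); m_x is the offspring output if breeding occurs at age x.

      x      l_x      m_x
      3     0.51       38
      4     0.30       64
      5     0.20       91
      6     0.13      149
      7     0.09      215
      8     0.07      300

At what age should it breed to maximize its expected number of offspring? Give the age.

8

Expected offspring if breeding at age x = l_x × m_x:
  age 3: 0.51 × 38 = 19.380
  age 4: 0.30 × 64 = 19.200
  age 5: 0.20 × 91 = 18.200
  age 6: 0.13 × 149 = 19.370
  age 7: 0.09 × 215 = 19.350
  age 8: 0.07 × 300 = 21.000
Maximum at age 8 (21.000).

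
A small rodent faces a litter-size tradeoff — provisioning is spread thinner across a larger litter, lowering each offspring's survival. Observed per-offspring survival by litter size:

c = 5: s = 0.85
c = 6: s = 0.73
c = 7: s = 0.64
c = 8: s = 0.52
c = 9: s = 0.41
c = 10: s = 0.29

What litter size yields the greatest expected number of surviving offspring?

7

Expected surviving offspring = c × s(c):
  c=5: 5 × 0.85 = 4.250
  c=6: 6 × 0.73 = 4.380
  c=7: 7 × 0.64 = 4.480
  c=8: 8 × 0.52 = 4.160
  c=9: 9 × 0.41 = 3.690
  c=10: 10 × 0.29 = 2.900
Maximum at c = 7 (4.480 surviving offspring).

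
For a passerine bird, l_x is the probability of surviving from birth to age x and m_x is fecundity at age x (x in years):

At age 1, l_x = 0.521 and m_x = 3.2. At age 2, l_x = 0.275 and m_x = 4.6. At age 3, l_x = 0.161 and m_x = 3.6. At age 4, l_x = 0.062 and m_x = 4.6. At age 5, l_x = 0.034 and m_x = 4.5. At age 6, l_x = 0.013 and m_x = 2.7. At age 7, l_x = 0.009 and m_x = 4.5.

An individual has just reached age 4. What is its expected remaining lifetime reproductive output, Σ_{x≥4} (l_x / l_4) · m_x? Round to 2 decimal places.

8.29

l_4 = 0.062. Conditional survival from age 4 to x is l_x / l_4.
  x=4: (0.062/0.062) × 4.6 = 4.6000
  x=5: (0.034/0.062) × 4.5 = 2.4677
  x=6: (0.013/0.062) × 2.7 = 0.5661
  x=7: (0.009/0.062) × 4.5 = 0.6532
Sum = 4.6000 + 2.4677 + 0.5661 + 0.6532 = 8.2871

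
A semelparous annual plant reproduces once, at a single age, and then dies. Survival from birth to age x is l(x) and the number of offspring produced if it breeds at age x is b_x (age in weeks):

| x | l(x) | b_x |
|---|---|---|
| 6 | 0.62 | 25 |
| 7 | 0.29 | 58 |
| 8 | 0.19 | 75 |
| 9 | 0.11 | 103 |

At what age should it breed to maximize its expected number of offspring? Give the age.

Expected offspring if breeding at age x = l(x) × b_x:
  age 6: 0.62 × 25 = 15.500
  age 7: 0.29 × 58 = 16.820
  age 8: 0.19 × 75 = 14.250
  age 9: 0.11 × 103 = 11.330
Maximum at age 7 (16.820).

7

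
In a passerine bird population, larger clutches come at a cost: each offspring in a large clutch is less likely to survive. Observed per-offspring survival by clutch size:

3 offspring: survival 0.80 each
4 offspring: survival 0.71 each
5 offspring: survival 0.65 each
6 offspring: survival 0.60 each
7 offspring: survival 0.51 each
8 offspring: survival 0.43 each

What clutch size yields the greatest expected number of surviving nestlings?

6

Expected surviving nestlings = c × s(c):
  c=3: 3 × 0.80 = 2.400
  c=4: 4 × 0.71 = 2.840
  c=5: 5 × 0.65 = 3.250
  c=6: 6 × 0.60 = 3.600
  c=7: 7 × 0.51 = 3.570
  c=8: 8 × 0.43 = 3.440
Maximum at c = 6 (3.600 surviving nestlings).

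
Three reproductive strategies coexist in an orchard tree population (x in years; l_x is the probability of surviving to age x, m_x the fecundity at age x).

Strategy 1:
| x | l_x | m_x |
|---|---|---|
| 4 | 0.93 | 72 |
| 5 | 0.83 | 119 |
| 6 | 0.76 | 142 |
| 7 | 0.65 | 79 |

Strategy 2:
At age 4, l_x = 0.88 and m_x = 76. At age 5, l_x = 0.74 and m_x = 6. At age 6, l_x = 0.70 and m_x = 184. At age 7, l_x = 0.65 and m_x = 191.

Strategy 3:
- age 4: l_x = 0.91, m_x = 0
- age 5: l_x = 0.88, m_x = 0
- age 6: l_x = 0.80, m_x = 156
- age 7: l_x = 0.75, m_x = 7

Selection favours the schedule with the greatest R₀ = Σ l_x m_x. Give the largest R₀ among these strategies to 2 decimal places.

Strategy 1: R₀ = 0.93×72 + 0.83×119 + 0.76×142 + 0.65×79 = 325.0000
Strategy 2: R₀ = 0.88×76 + 0.74×6 + 0.70×184 + 0.65×191 = 324.2700
Strategy 3: R₀ = 0.91×0 + 0.88×0 + 0.80×156 + 0.75×7 = 130.0500
Highest R₀: strategy 1 with 325.0000.

325.00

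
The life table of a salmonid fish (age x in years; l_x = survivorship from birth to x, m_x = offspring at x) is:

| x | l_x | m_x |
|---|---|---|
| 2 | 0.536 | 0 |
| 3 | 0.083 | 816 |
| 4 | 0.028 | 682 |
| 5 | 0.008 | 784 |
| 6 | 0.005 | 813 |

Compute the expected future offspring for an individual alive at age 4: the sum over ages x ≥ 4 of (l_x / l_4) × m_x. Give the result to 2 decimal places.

l_4 = 0.028. Conditional survival from age 4 to x is l_x / l_4.
  x=4: (0.028/0.028) × 682 = 682.0000
  x=5: (0.008/0.028) × 784 = 224.0000
  x=6: (0.005/0.028) × 813 = 145.1786
Sum = 682.0000 + 224.0000 + 145.1786 = 1051.1786

1051.18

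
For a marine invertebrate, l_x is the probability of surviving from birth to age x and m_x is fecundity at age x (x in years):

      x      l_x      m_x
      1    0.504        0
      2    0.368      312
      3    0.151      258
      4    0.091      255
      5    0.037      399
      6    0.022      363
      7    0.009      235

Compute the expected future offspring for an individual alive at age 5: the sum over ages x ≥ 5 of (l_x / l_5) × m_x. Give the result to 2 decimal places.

l_5 = 0.037. Conditional survival from age 5 to x is l_x / l_5.
  x=5: (0.037/0.037) × 399 = 399.0000
  x=6: (0.022/0.037) × 363 = 215.8378
  x=7: (0.009/0.037) × 235 = 57.1622
Sum = 399.0000 + 215.8378 + 57.1622 = 672.0000

672.00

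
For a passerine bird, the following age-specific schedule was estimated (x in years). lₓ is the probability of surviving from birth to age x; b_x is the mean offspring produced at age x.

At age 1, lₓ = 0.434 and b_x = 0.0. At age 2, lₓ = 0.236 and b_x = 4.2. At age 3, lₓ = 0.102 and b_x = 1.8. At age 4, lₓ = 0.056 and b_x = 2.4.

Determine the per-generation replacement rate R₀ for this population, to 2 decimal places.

R₀ = Σ lₓ b_x:
  age 1: 0.434 × 0.0 = 0.0000
  age 2: 0.236 × 4.2 = 0.9912
  age 3: 0.102 × 1.8 = 0.1836
  age 4: 0.056 × 2.4 = 0.1344
R₀ = 0.0000 + 0.9912 + 0.1836 + 0.1344 = 1.3092

1.31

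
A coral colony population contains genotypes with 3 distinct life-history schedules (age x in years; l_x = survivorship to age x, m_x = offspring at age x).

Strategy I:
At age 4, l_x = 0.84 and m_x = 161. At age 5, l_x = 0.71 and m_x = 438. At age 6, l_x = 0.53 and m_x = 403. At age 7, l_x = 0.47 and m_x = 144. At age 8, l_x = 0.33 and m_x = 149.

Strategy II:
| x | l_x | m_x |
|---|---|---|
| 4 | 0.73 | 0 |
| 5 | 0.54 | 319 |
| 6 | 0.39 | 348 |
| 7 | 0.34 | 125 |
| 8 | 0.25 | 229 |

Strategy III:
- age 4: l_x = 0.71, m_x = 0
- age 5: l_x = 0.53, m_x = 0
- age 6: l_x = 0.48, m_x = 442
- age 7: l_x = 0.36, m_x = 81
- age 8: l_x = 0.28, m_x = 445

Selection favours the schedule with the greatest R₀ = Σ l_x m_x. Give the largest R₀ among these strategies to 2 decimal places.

776.66

Strategy I: R₀ = 0.84×161 + 0.71×438 + 0.53×403 + 0.47×144 + 0.33×149 = 776.6600
Strategy II: R₀ = 0.73×0 + 0.54×319 + 0.39×348 + 0.34×125 + 0.25×229 = 407.7300
Strategy III: R₀ = 0.71×0 + 0.53×0 + 0.48×442 + 0.36×81 + 0.28×445 = 365.9200
Highest R₀: strategy I with 776.6600.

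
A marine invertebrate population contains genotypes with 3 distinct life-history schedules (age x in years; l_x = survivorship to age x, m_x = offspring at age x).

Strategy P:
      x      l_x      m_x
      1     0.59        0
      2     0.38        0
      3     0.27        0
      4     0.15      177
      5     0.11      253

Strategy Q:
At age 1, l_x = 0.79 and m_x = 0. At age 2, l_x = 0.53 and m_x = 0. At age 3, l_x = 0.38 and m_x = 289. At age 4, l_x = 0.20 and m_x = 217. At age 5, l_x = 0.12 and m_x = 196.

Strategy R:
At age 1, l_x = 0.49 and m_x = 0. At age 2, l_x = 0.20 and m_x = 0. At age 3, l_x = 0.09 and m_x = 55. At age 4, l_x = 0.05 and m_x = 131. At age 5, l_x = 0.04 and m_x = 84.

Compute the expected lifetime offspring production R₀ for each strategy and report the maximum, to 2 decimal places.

Strategy P: R₀ = 0.59×0 + 0.38×0 + 0.27×0 + 0.15×177 + 0.11×253 = 54.3800
Strategy Q: R₀ = 0.79×0 + 0.53×0 + 0.38×289 + 0.20×217 + 0.12×196 = 176.7400
Strategy R: R₀ = 0.49×0 + 0.20×0 + 0.09×55 + 0.05×131 + 0.04×84 = 14.8600
Highest R₀: strategy Q with 176.7400.

176.74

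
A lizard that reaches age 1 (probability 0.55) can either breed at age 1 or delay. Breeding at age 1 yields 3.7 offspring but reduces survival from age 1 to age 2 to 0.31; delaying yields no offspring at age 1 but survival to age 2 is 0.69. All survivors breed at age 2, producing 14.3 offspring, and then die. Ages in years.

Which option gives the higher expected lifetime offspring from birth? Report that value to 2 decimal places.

breed at age 1: R₀ = 0.55 × (3.7 + 0.31 × 14.3) = 0.55 × 8.1330 = 4.4731
delay to age 2: R₀ = 0.55 × (0.69 × 14.3) = 0.55 × 9.8670 = 5.4268
Higher: delay to age 2 (5.4268).

5.43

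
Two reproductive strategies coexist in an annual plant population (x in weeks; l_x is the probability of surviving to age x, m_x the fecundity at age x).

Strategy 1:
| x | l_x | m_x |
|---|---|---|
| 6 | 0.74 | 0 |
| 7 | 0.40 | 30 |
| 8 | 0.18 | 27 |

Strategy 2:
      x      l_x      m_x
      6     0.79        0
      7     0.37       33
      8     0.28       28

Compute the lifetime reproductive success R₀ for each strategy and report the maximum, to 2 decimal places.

20.05

Strategy 1: R₀ = 0.74×0 + 0.40×30 + 0.18×27 = 16.8600
Strategy 2: R₀ = 0.79×0 + 0.37×33 + 0.28×28 = 20.0500
Highest R₀: strategy 2 with 20.0500.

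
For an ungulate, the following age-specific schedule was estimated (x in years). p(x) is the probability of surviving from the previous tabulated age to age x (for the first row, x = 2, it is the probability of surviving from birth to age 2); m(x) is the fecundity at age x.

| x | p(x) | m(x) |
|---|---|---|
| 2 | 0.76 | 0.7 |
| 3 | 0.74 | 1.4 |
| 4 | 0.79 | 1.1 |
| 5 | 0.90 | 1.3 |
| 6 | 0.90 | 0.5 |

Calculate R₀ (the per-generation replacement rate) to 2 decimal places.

Survivorship from birth: l_x = p_2·p_3·…·p_x.
  l_2 = 0.76000
  l_3 = 0.56240
  l_4 = 0.44430
  l_5 = 0.39987
  l_6 = 0.35988
R₀ = Σ l_x m(x):
  age 2: 0.76000 × 0.7 = 0.5320
  age 3: 0.56240 × 1.4 = 0.7874
  age 4: 0.44430 × 1.1 = 0.4887
  age 5: 0.39987 × 1.3 = 0.5198
  age 6: 0.35988 × 0.5 = 0.1799
R₀ = 0.5320 + 0.7874 + 0.4887 + 0.5198 + 0.1799 = 2.5079

2.51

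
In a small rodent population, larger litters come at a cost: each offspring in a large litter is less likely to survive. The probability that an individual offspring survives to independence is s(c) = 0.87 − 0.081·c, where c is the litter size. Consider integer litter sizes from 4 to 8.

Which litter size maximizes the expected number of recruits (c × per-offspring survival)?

5

Expected recruits = c × s(c):
  c=4: 4 × 0.546 = 2.184
  c=5: 5 × 0.465 = 2.325
  c=6: 6 × 0.384 = 2.304
  c=7: 7 × 0.303 = 2.121
  c=8: 8 × 0.222 = 1.776
Maximum at c = 5 (2.325 recruits).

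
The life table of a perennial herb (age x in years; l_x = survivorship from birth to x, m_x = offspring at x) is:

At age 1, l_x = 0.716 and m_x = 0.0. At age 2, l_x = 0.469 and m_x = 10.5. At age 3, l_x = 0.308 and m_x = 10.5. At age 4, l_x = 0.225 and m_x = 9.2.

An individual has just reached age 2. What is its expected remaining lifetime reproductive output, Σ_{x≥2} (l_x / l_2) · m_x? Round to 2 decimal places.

l_2 = 0.469. Conditional survival from age 2 to x is l_x / l_2.
  x=2: (0.469/0.469) × 10.5 = 10.5000
  x=3: (0.308/0.469) × 10.5 = 6.8955
  x=4: (0.225/0.469) × 9.2 = 4.4136
Sum = 10.5000 + 6.8955 + 4.4136 = 21.8092

21.81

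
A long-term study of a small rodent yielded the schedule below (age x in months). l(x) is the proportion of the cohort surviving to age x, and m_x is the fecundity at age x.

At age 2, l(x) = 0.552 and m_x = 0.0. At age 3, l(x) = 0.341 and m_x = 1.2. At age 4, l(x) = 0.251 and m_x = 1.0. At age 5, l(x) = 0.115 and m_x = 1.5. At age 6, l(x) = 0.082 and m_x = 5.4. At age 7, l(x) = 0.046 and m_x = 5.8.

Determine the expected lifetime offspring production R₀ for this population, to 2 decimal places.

R₀ = Σ l(x) m_x:
  age 2: 0.552 × 0.0 = 0.0000
  age 3: 0.341 × 1.2 = 0.4092
  age 4: 0.251 × 1.0 = 0.2510
  age 5: 0.115 × 1.5 = 0.1725
  age 6: 0.082 × 5.4 = 0.4428
  age 7: 0.046 × 5.8 = 0.2668
R₀ = 0.0000 + 0.4092 + 0.2510 + 0.1725 + 0.4428 + 0.2668 = 1.5423

1.54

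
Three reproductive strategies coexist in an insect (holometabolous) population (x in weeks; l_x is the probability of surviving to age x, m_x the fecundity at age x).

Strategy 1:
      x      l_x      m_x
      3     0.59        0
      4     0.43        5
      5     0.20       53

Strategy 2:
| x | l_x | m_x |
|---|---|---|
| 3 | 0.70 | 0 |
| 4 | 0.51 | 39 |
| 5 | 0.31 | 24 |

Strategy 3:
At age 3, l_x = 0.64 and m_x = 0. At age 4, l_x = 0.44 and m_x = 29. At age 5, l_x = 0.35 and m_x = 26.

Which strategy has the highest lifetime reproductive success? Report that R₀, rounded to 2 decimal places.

Strategy 1: R₀ = 0.59×0 + 0.43×5 + 0.20×53 = 12.7500
Strategy 2: R₀ = 0.70×0 + 0.51×39 + 0.31×24 = 27.3300
Strategy 3: R₀ = 0.64×0 + 0.44×29 + 0.35×26 = 21.8600
Highest R₀: strategy 2 with 27.3300.

27.33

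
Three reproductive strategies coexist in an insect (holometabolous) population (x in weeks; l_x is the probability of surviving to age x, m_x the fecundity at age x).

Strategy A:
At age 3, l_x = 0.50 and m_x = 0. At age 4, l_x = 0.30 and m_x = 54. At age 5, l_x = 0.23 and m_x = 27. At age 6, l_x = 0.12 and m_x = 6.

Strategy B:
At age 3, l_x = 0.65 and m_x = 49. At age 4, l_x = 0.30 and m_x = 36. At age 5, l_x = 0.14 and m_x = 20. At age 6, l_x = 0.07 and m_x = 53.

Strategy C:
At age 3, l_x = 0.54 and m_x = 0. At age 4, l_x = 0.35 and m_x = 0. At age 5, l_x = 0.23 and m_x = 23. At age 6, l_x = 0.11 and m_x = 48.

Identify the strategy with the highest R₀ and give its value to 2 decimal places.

Strategy A: R₀ = 0.50×0 + 0.30×54 + 0.23×27 + 0.12×6 = 23.1300
Strategy B: R₀ = 0.65×49 + 0.30×36 + 0.14×20 + 0.07×53 = 49.1600
Strategy C: R₀ = 0.54×0 + 0.35×0 + 0.23×23 + 0.11×48 = 10.5700
Highest R₀: strategy B with 49.1600.

49.16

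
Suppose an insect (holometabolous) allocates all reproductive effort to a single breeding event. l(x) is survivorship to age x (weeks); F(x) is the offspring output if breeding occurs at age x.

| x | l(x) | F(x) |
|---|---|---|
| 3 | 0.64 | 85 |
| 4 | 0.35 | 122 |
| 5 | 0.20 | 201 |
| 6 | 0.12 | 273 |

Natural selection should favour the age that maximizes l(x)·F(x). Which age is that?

Expected offspring if breeding at age x = l(x) × F(x):
  age 3: 0.64 × 85 = 54.400
  age 4: 0.35 × 122 = 42.700
  age 5: 0.20 × 201 = 40.200
  age 6: 0.12 × 273 = 32.760
Maximum at age 3 (54.400).

3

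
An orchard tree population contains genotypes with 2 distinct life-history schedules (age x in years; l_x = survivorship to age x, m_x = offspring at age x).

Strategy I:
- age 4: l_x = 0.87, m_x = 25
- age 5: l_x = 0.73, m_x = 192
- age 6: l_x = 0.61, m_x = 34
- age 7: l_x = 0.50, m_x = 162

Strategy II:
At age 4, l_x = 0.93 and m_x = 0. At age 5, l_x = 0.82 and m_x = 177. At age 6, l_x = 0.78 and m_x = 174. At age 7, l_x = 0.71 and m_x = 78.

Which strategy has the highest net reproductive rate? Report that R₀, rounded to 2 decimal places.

336.24

Strategy I: R₀ = 0.87×25 + 0.73×192 + 0.61×34 + 0.50×162 = 263.6500
Strategy II: R₀ = 0.93×0 + 0.82×177 + 0.78×174 + 0.71×78 = 336.2400
Highest R₀: strategy II with 336.2400.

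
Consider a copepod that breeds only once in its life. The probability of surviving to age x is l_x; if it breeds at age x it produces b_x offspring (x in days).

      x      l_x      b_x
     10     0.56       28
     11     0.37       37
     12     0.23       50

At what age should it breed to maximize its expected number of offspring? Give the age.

10

Expected offspring if breeding at age x = l_x × b_x:
  age 10: 0.56 × 28 = 15.680
  age 11: 0.37 × 37 = 13.690
  age 12: 0.23 × 50 = 11.500
Maximum at age 10 (15.680).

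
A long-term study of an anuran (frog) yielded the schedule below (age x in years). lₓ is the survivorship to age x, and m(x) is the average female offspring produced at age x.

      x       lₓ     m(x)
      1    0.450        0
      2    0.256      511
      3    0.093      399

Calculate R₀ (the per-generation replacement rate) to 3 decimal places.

R₀ = Σ lₓ m(x):
  age 1: 0.450 × 0 = 0.0000
  age 2: 0.256 × 511 = 130.8160
  age 3: 0.093 × 399 = 37.1070
R₀ = 0.0000 + 130.8160 + 37.1070 = 167.9230

167.923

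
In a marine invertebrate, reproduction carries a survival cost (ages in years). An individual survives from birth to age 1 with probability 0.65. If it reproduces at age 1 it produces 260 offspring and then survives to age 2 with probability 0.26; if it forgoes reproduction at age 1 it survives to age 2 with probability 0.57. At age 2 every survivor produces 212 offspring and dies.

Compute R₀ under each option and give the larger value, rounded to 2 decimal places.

breed at age 1: R₀ = 0.65 × (260 + 0.26 × 212) = 0.65 × 315.1200 = 204.8280
delay to age 2: R₀ = 0.65 × (0.57 × 212) = 0.65 × 120.8400 = 78.5460
Higher: breed at age 1 (204.8280).

204.83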